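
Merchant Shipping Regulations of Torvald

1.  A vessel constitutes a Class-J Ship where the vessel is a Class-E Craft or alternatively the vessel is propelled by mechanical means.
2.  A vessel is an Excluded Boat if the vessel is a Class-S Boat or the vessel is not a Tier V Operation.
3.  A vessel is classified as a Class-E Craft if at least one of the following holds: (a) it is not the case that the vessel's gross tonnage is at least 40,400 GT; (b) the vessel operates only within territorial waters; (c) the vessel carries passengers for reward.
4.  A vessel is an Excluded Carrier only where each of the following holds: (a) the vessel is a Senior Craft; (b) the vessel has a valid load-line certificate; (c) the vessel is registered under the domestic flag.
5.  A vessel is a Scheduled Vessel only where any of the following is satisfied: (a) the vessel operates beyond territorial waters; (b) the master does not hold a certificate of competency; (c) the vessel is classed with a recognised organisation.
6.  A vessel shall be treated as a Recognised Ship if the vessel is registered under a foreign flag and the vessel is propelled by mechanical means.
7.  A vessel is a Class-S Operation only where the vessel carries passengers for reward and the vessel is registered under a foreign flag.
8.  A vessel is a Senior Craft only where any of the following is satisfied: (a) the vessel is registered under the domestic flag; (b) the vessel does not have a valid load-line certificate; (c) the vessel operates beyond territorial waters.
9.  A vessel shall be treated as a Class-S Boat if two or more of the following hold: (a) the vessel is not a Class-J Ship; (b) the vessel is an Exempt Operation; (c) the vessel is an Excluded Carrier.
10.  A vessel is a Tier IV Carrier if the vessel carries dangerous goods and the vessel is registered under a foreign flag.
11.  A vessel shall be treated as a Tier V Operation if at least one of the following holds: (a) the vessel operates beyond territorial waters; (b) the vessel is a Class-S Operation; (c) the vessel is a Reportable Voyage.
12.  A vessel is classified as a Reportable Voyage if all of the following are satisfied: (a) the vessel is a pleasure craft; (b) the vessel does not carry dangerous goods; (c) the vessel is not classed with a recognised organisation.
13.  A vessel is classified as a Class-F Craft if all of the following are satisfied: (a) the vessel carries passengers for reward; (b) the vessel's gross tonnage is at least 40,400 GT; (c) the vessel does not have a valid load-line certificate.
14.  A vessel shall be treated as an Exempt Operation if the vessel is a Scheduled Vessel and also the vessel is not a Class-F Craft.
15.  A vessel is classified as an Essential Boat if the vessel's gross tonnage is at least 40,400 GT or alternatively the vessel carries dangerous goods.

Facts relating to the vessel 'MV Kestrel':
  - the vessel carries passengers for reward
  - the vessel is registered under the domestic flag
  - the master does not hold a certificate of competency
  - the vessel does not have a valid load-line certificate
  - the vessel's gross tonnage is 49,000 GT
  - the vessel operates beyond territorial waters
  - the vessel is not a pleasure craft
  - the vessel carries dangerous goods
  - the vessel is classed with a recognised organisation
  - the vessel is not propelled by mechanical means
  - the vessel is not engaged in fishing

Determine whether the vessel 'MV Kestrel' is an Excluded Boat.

paragraph 3 — Class-E Craft: [vessel's gross tonnage: 49,000 GT ≥ 40,400 GT? yes, so negated condition no] OR [the vessel operates only within territorial waters? no] OR [the vessel carries passengers for reward? yes] → satisfied.
paragraph 1 — Class-J Ship: [Class-E Craft (paragraph 3)? yes] OR [the vessel is propelled by mechanical means? no] → satisfied.
paragraph 5 — Scheduled Vessel: [the vessel operates beyond territorial waters? yes] OR [the master does not hold a certificate of competency? yes] OR [the vessel is classed with a recognised organisation? yes] → satisfied.
paragraph 13 — Class-F Craft: [the vessel carries passengers for reward? yes] AND [vessel's gross tonnage: 49,000 GT ≥ 40,400 GT? yes] AND [the vessel does not have a valid load-line certificate? yes] → satisfied.
paragraph 14 — Exempt Operation: [Scheduled Vessel (paragraph 5)? yes] AND [not a Class-F Craft (paragraph 13)? no] → not satisfied.
paragraph 8 — Senior Craft: [the vessel is registered under the domestic flag? yes] OR [the vessel does not have a valid load-line certificate? yes] OR [the vessel operates beyond territorial waters? yes] → satisfied.
paragraph 4 — Excluded Carrier: [Senior Craft (paragraph 8)? yes] AND [the vessel has a valid load-line certificate? no] AND [the vessel is registered under the domestic flag? yes] → not satisfied.
paragraph 9 — Class-S Boat: not a Class-J Ship (paragraph 1)? no; Exempt Operation (paragraph 14)? no; Excluded Carrier (paragraph 4)? no — 0 of 3 hold (need ≥2) → not satisfied.
paragraph 7 — Class-S Operation: [the vessel carries passengers for reward? yes] AND [the vessel is registered under a foreign flag? no] → not satisfied.
paragraph 12 — Reportable Voyage: [the vessel is a pleasure craft? no] AND [the vessel does not carry dangerous goods? no] AND [the vessel is not classed with a recognised organisation? no] → not satisfied.
paragraph 11 — Tier V Operation: [the vessel operates beyond territorial waters? yes] OR [Class-S Operation (paragraph 7)? no] OR [Reportable Voyage (paragraph 12)? no] → satisfied.
paragraph 2 — Excluded Boat: [Class-S Boat (paragraph 9)? no] OR [not a Tier V Operation (paragraph 11)? no] → not satisfied.

No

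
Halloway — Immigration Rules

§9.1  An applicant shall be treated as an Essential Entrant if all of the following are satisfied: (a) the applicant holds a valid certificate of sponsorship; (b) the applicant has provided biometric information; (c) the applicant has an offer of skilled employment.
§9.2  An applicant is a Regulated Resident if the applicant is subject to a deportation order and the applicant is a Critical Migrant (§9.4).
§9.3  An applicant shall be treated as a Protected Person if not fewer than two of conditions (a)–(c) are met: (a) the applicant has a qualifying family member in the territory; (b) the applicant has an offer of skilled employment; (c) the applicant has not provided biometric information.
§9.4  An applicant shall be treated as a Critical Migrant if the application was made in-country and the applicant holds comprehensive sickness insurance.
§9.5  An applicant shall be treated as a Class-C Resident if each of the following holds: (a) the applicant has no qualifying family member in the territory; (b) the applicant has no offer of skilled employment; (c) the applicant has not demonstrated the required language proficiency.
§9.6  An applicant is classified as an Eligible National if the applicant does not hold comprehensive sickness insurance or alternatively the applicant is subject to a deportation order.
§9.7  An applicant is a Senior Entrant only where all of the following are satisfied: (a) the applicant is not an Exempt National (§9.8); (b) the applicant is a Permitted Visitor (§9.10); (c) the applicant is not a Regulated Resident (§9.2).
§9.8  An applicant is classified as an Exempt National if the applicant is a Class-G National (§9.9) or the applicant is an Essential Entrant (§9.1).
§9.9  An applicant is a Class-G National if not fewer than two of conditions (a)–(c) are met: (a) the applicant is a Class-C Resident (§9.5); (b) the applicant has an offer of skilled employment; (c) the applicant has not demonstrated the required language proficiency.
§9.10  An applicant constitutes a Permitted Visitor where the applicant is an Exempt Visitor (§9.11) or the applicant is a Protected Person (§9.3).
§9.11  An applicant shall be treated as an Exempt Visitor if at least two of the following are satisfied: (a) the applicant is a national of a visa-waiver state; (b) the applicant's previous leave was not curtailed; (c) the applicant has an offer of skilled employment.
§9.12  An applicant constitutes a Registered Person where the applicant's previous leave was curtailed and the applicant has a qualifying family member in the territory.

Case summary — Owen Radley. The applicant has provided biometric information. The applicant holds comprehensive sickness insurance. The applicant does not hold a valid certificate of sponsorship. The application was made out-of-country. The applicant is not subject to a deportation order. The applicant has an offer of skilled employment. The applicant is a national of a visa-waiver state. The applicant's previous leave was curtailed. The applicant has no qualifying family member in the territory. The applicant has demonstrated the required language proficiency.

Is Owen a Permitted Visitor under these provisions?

Yes

§9.11 — Exempt Visitor: the applicant is a national of a visa-waiver state? yes; the applicant's previous leave was not curtailed? no; the applicant has an offer of skilled employment? yes — 2 of 3 hold (need ≥2) → satisfied.
§9.3 — Protected Person: the applicant has a qualifying family member in the territory? no; the applicant has an offer of skilled employment? yes; the applicant has not provided biometric information? no — 1 of 3 hold (need ≥2) → not satisfied.
§9.10 — Permitted Visitor: [Exempt Visitor (§9.11)? yes] OR [Protected Person (§9.3)? no] → satisfied.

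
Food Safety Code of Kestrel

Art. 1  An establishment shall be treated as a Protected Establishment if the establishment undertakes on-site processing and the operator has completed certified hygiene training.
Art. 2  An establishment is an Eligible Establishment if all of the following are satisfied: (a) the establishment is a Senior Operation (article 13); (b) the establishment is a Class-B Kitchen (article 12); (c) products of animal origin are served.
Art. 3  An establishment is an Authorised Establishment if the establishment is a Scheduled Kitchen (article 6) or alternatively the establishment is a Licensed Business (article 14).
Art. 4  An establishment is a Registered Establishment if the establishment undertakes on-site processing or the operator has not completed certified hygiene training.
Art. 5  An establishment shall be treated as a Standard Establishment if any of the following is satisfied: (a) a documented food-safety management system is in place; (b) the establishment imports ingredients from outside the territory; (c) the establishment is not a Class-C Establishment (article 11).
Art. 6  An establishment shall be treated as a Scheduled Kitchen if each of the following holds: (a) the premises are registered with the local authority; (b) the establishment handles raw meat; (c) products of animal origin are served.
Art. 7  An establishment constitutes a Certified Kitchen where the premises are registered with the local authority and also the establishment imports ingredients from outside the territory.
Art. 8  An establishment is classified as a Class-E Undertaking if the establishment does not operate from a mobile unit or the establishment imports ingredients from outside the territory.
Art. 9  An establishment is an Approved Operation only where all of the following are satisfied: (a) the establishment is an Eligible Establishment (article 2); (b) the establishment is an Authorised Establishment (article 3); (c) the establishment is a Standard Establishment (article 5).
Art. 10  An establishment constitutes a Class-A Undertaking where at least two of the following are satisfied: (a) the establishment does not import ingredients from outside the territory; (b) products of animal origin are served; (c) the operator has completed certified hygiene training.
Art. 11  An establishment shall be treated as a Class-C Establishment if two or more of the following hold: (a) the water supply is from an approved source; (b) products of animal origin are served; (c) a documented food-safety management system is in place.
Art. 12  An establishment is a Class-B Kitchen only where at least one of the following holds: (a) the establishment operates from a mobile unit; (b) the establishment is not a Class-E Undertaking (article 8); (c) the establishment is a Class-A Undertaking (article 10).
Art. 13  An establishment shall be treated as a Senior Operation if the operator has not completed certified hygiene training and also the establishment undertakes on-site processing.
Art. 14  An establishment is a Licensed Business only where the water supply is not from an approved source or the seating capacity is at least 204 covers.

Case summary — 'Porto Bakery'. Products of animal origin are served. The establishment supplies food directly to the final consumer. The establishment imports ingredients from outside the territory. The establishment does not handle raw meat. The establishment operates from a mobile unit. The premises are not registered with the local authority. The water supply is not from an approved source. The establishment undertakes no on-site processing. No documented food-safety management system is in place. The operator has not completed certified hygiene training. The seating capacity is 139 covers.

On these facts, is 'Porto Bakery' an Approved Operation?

No

article 13 — Senior Operation: [the operator has not completed certified hygiene training? yes] AND [the establishment undertakes on-site processing? no] → not satisfied.
article 8 — Class-E Undertaking: [the establishment does not operate from a mobile unit? no] OR [the establishment imports ingredients from outside the territory? yes] → satisfied.
article 10 — Class-A Undertaking: the establishment does not import ingredients from outside the territory? no; products of animal origin are served? yes; the operator has completed certified hygiene training? no — 1 of 3 hold (need ≥2) → not satisfied.
article 12 — Class-B Kitchen: [the establishment operates from a mobile unit? yes] OR [not a Class-E Undertaking (article 8)? no] OR [Class-A Undertaking (article 10)? no] → satisfied.
article 2 — Eligible Establishment: [Senior Operation (article 13)? no] AND [Class-B Kitchen (article 12)? yes] AND [products of animal origin are served? yes] → not satisfied.
article 6 — Scheduled Kitchen: [the premises are registered with the local authority? no] AND [the establishment handles raw meat? no] AND [products of animal origin are served? yes] → not satisfied.
article 14 — Licensed Business: [the water supply is not from an approved source? yes] OR [seating capacity: 139 covers ≥ 204 covers? no] → satisfied.
article 3 — Authorised Establishment: [Scheduled Kitchen (article 6)? no] OR [Licensed Business (article 14)? yes] → satisfied.
article 11 — Class-C Establishment: the water supply is from an approved source? no; products of animal origin are served? yes; a documented food-safety management system is in place? no — 1 of 3 hold (need ≥2) → not satisfied.
article 5 — Standard Establishment: [a documented food-safety management system is in place? no] OR [the establishment imports ingredients from outside the territory? yes] OR [not a Class-C Establishment (article 11)? yes] → satisfied.
article 9 — Approved Operation: [Eligible Establishment (article 2)? no] AND [Authorised Establishment (article 3)? yes] AND [Standard Establishment (article 5)? yes] → not satisfied.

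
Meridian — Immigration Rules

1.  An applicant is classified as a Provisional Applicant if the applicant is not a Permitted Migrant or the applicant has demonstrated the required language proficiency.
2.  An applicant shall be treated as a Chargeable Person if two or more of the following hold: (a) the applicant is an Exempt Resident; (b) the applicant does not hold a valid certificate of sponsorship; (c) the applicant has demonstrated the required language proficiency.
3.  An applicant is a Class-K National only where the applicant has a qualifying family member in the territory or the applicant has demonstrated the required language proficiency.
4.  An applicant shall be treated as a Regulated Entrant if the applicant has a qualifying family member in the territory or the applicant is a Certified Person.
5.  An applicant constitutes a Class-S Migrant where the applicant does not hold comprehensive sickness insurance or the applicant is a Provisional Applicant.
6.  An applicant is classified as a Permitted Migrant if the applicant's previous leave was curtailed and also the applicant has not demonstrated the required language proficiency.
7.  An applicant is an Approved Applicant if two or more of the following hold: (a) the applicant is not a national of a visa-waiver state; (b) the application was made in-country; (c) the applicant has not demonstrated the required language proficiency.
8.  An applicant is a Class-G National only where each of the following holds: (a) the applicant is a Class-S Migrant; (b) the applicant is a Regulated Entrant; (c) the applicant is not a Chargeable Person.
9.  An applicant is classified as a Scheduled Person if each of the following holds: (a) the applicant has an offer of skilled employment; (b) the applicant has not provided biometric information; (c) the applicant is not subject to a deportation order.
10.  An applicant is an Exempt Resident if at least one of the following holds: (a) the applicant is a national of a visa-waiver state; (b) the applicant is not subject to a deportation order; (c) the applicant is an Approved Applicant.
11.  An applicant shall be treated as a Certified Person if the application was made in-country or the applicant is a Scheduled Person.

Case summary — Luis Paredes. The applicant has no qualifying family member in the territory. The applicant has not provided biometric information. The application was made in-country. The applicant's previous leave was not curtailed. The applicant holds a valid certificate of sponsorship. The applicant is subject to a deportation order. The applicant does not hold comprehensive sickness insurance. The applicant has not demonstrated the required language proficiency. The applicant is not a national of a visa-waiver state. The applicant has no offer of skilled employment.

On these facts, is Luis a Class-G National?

Yes

paragraph 6 — Permitted Migrant: [the applicant's previous leave was curtailed? no] AND [the applicant has not demonstrated the required language proficiency? yes] → not satisfied.
paragraph 1 — Provisional Applicant: [not a Permitted Migrant (paragraph 6)? yes] OR [the applicant has demonstrated the required language proficiency? no] → satisfied.
paragraph 5 — Class-S Migrant: [the applicant does not hold comprehensive sickness insurance? yes] OR [Provisional Applicant (paragraph 1)? yes] → satisfied.
paragraph 9 — Scheduled Person: [the applicant has an offer of skilled employment? no] AND [the applicant has not provided biometric information? yes] AND [the applicant is not subject to a deportation order? no] → not satisfied.
paragraph 11 — Certified Person: [the application was made in-country? yes] OR [Scheduled Person (paragraph 9)? no] → satisfied.
paragraph 4 — Regulated Entrant: [the applicant has a qualifying family member in the territory? no] OR [Certified Person (paragraph 11)? yes] → satisfied.
paragraph 7 — Approved Applicant: the applicant is not a national of a visa-waiver state? yes; the application was made in-country? yes; the applicant has not demonstrated the required language proficiency? yes — 3 of 3 hold (need ≥2) → satisfied.
paragraph 10 — Exempt Resident: [the applicant is a national of a visa-waiver state? no] OR [the applicant is not subject to a deportation order? no] OR [Approved Applicant (paragraph 7)? yes] → satisfied.
paragraph 2 — Chargeable Person: Exempt Resident (paragraph 10)? yes; the applicant does not hold a valid certificate of sponsorship? no; the applicant has demonstrated the required language proficiency? no — 1 of 3 hold (need ≥2) → not satisfied.
paragraph 8 — Class-G National: [Class-S Migrant (paragraph 5)? yes] AND [Regulated Entrant (paragraph 4)? yes] AND [not a Chargeable Person (paragraph 2)? yes] → satisfied.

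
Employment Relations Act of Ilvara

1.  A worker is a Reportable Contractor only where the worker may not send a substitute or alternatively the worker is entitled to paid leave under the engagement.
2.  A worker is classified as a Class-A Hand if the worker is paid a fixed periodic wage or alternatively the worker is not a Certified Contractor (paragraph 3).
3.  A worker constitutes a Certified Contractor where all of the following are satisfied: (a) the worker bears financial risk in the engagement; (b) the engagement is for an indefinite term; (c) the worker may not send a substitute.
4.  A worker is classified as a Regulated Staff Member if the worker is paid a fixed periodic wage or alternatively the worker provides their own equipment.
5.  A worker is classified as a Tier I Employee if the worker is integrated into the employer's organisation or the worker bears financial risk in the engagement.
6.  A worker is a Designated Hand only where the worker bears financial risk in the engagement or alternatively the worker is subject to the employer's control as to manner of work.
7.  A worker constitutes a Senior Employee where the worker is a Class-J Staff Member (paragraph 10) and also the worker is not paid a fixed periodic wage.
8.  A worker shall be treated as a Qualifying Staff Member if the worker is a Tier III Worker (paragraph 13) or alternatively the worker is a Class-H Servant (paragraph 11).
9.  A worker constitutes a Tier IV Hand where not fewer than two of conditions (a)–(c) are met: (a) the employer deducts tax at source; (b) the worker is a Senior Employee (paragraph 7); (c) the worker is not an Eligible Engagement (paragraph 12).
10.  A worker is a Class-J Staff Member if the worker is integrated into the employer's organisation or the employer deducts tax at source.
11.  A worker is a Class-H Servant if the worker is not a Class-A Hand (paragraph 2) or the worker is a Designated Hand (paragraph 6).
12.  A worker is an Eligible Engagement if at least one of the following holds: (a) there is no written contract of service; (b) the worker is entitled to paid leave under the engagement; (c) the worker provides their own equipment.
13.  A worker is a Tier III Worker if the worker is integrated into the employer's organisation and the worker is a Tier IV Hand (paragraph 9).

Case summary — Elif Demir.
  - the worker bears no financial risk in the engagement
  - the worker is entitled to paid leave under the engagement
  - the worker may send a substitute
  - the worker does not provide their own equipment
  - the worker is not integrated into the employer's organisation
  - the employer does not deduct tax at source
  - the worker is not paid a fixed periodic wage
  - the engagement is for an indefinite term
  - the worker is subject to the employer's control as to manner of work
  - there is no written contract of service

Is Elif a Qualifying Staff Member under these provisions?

Yes

paragraph 10 — Class-J Staff Member: [the worker is integrated into the employer's organisation? no] OR [the employer deducts tax at source? no] → not satisfied.
paragraph 7 — Senior Employee: [Class-J Staff Member (paragraph 10)? no] AND [the worker is not paid a fixed periodic wage? yes] → not satisfied.
paragraph 12 — Eligible Engagement: [there is no written contract of service? yes] OR [the worker is entitled to paid leave under the engagement? yes] OR [the worker provides their own equipment? no] → satisfied.
paragraph 9 — Tier IV Hand: the employer deducts tax at source? no; Senior Employee (paragraph 7)? no; not an Eligible Engagement (paragraph 12)? no — 0 of 3 hold (need ≥2) → not satisfied.
paragraph 13 — Tier III Worker: [the worker is integrated into the employer's organisation? no] AND [Tier IV Hand (paragraph 9)? no] → not satisfied.
paragraph 3 — Certified Contractor: [the worker bears financial risk in the engagement? no] AND [the engagement is for an indefinite term? yes] AND [the worker may not send a substitute? no] → not satisfied.
paragraph 2 — Class-A Hand: [the worker is paid a fixed periodic wage? no] OR [not a Certified Contractor (paragraph 3)? yes] → satisfied.
paragraph 6 — Designated Hand: [the worker bears financial risk in the engagement? no] OR [the worker is subject to the employer's control as to manner of work? yes] → satisfied.
paragraph 11 — Class-H Servant: [not a Class-A Hand (paragraph 2)? no] OR [Designated Hand (paragraph 6)? yes] → satisfied.
paragraph 8 — Qualifying Staff Member: [Tier III Worker (paragraph 13)? no] OR [Class-H Servant (paragraph 11)? yes] → satisfied.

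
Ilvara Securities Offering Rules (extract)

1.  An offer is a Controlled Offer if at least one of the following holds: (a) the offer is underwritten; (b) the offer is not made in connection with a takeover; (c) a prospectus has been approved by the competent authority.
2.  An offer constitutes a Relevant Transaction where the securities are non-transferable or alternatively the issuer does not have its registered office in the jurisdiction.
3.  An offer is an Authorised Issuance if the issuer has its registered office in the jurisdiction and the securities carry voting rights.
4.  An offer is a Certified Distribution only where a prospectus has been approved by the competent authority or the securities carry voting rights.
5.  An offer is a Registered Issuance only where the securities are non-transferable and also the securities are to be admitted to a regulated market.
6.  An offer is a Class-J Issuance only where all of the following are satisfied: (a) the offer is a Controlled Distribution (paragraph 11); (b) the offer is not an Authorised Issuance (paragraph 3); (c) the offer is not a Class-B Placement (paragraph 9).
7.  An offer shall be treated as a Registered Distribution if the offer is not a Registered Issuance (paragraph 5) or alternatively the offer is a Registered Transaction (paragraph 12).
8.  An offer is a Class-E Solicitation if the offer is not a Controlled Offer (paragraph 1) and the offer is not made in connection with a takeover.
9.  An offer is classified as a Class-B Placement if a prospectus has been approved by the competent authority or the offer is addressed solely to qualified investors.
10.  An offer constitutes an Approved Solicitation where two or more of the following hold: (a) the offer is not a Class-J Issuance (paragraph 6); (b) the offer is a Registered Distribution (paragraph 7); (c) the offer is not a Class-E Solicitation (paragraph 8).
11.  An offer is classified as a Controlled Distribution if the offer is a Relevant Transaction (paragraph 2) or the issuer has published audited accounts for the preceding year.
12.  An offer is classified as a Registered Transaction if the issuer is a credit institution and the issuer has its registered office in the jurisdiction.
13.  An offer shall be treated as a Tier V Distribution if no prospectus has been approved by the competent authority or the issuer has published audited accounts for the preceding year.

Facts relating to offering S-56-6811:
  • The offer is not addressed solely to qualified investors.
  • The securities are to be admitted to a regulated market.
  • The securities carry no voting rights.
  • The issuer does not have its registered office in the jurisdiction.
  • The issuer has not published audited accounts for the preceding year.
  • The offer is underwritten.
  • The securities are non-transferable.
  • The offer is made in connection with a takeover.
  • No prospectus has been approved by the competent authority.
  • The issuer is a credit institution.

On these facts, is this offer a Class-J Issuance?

Yes

paragraph 2 — Relevant Transaction: [the securities are non-transferable? yes] OR [the issuer does not have its registered office in the jurisdiction? yes] → satisfied.
paragraph 11 — Controlled Distribution: [Relevant Transaction (paragraph 2)? yes] OR [the issuer has published audited accounts for the preceding year? no] → satisfied.
paragraph 3 — Authorised Issuance: [the issuer has its registered office in the jurisdiction? no] AND [the securities carry voting rights? no] → not satisfied.
paragraph 9 — Class-B Placement: [a prospectus has been approved by the competent authority? no] OR [the offer is addressed solely to qualified investors? no] → not satisfied.
paragraph 6 — Class-J Issuance: [Controlled Distribution (paragraph 11)? yes] AND [not an Authorised Issuance (paragraph 3)? yes] AND [not a Class-B Placement (paragraph 9)? yes] → satisfied.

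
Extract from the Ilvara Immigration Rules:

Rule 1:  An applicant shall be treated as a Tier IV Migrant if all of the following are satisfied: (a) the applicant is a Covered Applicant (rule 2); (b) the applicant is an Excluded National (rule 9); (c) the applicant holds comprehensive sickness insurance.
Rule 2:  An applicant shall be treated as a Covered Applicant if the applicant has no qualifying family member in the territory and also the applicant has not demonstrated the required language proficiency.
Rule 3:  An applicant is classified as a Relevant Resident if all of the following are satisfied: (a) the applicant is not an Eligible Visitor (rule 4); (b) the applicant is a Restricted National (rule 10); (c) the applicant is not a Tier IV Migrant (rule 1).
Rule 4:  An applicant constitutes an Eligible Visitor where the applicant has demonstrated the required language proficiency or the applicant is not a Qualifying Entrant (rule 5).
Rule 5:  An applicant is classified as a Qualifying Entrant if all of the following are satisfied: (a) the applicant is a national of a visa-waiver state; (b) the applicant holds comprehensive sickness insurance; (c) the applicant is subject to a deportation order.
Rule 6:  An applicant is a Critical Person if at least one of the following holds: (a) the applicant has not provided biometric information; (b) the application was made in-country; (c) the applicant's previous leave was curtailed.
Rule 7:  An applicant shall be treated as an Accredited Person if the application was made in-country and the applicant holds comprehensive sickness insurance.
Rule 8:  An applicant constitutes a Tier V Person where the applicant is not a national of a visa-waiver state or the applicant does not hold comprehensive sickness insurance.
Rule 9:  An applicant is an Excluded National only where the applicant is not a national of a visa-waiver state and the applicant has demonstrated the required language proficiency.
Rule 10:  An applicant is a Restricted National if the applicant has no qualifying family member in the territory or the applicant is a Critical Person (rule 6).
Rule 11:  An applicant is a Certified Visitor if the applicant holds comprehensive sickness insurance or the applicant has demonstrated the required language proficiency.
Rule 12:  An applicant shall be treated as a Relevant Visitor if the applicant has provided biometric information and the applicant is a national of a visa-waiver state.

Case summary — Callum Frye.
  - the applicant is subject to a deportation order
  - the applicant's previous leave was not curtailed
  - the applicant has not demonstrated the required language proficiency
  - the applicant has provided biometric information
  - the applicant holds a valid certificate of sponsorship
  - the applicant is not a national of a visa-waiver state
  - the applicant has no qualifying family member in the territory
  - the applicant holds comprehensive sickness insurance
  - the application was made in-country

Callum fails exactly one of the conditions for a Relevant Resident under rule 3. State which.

Eligible Visitor

rule 5 — Qualifying Entrant: [the applicant is a national of a visa-waiver state? no] AND [the applicant holds comprehensive sickness insurance? yes] AND [the applicant is subject to a deportation order? yes] → not satisfied.
rule 4 — Eligible Visitor: [the applicant has demonstrated the required language proficiency? no] OR [not a Qualifying Entrant (rule 5)? yes] → satisfied.
rule 6 — Critical Person: [the applicant has not provided biometric information? no] OR [the application was made in-country? yes] OR [the applicant's previous leave was curtailed? no] → satisfied.
rule 10 — Restricted National: [the applicant has no qualifying family member in the territory? yes] OR [Critical Person (rule 6)? yes] → satisfied.
rule 2 — Covered Applicant: [the applicant has no qualifying family member in the territory? yes] AND [the applicant has not demonstrated the required language proficiency? yes] → satisfied.
rule 9 — Excluded National: [the applicant is not a national of a visa-waiver state? yes] AND [the applicant has demonstrated the required language proficiency? no] → not satisfied.
rule 1 — Tier IV Migrant: [Covered Applicant (rule 2)? yes] AND [Excluded National (rule 9)? no] AND [the applicant holds comprehensive sickness insurance? yes] → not satisfied.
rule 3 — Relevant Resident: [not an Eligible Visitor (rule 4)? no] AND [Restricted National (rule 10)? yes] AND [not a Tier IV Migrant (rule 1)? yes] → not satisfied.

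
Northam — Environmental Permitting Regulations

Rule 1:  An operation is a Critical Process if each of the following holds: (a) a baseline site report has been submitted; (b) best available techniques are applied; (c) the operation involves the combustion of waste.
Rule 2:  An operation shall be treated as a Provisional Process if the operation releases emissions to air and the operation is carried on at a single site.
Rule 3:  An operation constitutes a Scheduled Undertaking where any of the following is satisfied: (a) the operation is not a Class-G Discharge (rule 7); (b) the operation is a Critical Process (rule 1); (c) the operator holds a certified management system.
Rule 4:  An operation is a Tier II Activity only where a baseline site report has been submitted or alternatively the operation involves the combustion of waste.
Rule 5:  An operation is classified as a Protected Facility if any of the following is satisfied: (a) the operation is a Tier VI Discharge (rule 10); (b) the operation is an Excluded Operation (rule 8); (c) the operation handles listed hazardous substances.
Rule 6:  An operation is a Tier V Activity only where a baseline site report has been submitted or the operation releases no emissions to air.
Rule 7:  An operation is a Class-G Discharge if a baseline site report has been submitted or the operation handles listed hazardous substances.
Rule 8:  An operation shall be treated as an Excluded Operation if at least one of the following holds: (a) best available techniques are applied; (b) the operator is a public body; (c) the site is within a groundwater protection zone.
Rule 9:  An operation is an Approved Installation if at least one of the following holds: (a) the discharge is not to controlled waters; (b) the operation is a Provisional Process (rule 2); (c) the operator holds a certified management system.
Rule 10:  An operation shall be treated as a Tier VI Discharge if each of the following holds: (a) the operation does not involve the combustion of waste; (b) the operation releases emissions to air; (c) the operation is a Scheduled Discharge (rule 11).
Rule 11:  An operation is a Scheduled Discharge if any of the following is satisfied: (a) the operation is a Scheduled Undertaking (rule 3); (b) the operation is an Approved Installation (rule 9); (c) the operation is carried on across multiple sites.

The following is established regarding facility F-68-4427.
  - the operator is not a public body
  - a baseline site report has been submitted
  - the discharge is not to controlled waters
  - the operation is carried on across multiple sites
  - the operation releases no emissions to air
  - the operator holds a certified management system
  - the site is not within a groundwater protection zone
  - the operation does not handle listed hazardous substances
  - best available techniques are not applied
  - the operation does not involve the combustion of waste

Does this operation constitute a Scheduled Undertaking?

Yes

rule 7 — Class-G Discharge: [a baseline site report has been submitted? yes] OR [the operation handles listed hazardous substances? no] → satisfied.
rule 1 — Critical Process: [a baseline site report has been submitted? yes] AND [best available techniques are applied? no] AND [the operation involves the combustion of waste? no] → not satisfied.
rule 3 — Scheduled Undertaking: [not a Class-G Discharge (rule 7)? no] OR [Critical Process (rule 1)? no] OR [the operator holds a certified management system? yes] → satisfied.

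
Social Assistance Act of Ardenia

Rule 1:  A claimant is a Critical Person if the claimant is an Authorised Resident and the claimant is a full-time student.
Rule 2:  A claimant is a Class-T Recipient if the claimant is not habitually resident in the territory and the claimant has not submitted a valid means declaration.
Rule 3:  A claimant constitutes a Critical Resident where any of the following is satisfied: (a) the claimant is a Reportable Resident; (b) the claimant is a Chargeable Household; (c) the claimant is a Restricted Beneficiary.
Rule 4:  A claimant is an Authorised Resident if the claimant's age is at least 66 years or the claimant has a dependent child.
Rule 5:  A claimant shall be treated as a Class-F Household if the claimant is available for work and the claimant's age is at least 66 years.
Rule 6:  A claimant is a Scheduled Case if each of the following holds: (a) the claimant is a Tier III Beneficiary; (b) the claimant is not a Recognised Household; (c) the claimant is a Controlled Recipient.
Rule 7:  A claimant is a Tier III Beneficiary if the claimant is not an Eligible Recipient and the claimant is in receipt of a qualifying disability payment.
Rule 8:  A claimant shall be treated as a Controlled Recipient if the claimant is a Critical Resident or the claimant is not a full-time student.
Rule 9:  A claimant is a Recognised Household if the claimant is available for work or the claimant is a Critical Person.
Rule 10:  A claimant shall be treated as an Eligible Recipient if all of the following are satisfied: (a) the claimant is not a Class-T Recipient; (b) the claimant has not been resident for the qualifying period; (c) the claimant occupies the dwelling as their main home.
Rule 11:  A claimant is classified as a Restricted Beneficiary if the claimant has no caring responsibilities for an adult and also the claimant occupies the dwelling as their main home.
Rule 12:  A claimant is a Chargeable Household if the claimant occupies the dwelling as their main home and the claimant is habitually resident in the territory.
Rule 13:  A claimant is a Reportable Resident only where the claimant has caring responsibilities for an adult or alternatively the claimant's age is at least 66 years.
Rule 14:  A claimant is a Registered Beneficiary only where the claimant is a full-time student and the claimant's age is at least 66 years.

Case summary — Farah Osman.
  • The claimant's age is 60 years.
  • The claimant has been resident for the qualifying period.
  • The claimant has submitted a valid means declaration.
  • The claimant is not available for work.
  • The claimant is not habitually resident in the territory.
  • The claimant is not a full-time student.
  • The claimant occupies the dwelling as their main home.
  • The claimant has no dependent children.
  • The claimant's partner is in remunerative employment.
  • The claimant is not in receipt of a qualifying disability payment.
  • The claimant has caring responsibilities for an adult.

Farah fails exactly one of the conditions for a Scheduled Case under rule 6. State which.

Tier III Beneficiary

rule 2 — Class-T Recipient: [the claimant is not habitually resident in the territory? yes] AND [the claimant has not submitted a valid means declaration? no] → not satisfied.
rule 10 — Eligible Recipient: [not a Class-T Recipient (rule 2)? yes] AND [the claimant has not been resident for the qualifying period? no] AND [the claimant occupies the dwelling as their main home? yes] → not satisfied.
rule 7 — Tier III Beneficiary: [not an Eligible Recipient (rule 10)? yes] AND [the claimant is in receipt of a qualifying disability payment? no] → not satisfied.
rule 4 — Authorised Resident: [claimant's age: 60 years ≥ 66 years? no] OR [the claimant has a dependent child? no] → not satisfied.
rule 1 — Critical Person: [Authorised Resident (rule 4)? no] AND [the claimant is a full-time student? no] → not satisfied.
rule 9 — Recognised Household: [the claimant is available for work? no] OR [Critical Person (rule 1)? no] → not satisfied.
rule 13 — Reportable Resident: [the claimant has caring responsibilities for an adult? yes] OR [claimant's age: 60 years ≥ 66 years? no] → satisfied.
rule 12 — Chargeable Household: [the claimant occupies the dwelling as their main home? yes] AND [the claimant is habitually resident in the territory? no] → not satisfied.
rule 11 — Restricted Beneficiary: [the claimant has no caring responsibilities for an adult? no] AND [the claimant occupies the dwelling as their main home? yes] → not satisfied.
rule 3 — Critical Resident: [Reportable Resident (rule 13)? yes] OR [Chargeable Household (rule 12)? no] OR [Restricted Beneficiary (rule 11)? no] → satisfied.
rule 8 — Controlled Recipient: [Critical Resident (rule 3)? yes] OR [the claimant is not a full-time student? yes] → satisfied.
rule 6 — Scheduled Case: [Tier III Beneficiary (rule 7)? no] AND [not a Recognised Household (rule 9)? yes] AND [Controlled Recipient (rule 8)? yes] → not satisfied.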